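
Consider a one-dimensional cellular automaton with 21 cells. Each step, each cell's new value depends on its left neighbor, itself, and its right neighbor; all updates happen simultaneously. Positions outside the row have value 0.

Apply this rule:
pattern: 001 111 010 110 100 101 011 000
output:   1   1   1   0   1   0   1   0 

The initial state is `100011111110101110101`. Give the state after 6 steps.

111110111011101110101

110111111100101100101
100111111011101011101
111111110011001011001
111111101110111010111
111111001100110010110
111110111011101110101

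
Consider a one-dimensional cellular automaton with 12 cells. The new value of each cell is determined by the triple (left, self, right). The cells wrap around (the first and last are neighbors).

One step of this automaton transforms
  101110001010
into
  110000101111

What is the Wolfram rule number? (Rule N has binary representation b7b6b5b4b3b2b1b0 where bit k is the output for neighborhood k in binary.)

37

position 3: 111 → 0  (bit 7 = 0)
position 4: 110 → 0  (bit 6 = 0)
position 1: 101 → 1  (bit 5 = 1)
position 5: 100 → 0  (bit 4 = 0)
position 2: 011 → 0  (bit 3 = 0)
position 0: 010 → 1  (bit 2 = 1)
position 7: 001 → 0  (bit 1 = 0)
position 6: 000 → 1  (bit 0 = 1)
bits b7..b0 = 00100101 = 37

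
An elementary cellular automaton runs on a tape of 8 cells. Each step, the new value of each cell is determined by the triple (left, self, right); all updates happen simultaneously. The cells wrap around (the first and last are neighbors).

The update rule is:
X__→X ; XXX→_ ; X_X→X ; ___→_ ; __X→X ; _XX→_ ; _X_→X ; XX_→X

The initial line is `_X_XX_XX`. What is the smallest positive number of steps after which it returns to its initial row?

3

step 1: XXX_XX_X
step 2: __XX_XX_
step 3: _X_XX_XX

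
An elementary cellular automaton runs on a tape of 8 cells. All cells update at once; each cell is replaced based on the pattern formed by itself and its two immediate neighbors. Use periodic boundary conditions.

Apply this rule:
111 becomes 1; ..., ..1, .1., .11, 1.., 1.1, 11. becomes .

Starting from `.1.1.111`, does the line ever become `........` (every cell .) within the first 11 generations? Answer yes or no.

generation 1: ......1.
generation 2: ........
all cells are . at generation 2

yes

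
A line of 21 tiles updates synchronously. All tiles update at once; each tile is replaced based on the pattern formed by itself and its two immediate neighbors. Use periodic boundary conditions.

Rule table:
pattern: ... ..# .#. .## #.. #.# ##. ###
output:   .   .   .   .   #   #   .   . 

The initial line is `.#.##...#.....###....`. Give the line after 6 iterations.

..#..#...#.......#...
...#..#...#.......#..
....#..#...#.......#.
.....#..#...#.......#
#.....#..#...#.......
.#.....#..#...#......

.#.....#..#...#......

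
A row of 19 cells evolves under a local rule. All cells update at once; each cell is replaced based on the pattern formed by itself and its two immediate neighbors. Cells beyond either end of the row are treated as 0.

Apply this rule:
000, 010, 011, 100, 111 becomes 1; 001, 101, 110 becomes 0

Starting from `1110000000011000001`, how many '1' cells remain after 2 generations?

12

generation 1: 1101111111010111101
generation 2: 1001111110010111001
count of 1: 12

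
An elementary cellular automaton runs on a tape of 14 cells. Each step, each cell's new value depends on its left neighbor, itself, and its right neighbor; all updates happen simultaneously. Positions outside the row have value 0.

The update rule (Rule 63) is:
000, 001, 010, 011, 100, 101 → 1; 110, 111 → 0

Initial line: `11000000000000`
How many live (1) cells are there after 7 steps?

10111111111111
11100000000000
10011111111111
11110000000000
10001111111111
11111000000000
10000111111111
count of 1: 10

10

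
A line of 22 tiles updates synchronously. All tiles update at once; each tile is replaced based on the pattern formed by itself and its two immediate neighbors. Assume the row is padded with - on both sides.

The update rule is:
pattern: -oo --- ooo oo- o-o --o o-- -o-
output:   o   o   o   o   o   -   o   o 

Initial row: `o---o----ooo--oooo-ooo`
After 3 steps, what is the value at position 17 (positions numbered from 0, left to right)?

o

step 1: ooo-oooo-oooo-oooooooo
step 2: oooooooooooooooooooooo
step 3: oooooooooooooooooooooo
position 17 holds o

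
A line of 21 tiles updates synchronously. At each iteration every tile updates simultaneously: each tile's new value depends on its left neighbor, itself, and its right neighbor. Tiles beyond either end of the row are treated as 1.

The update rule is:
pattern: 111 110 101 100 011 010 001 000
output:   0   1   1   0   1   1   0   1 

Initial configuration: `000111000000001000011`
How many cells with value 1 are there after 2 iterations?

010101011111101011010
111111110000111111111
count of 1: 17

17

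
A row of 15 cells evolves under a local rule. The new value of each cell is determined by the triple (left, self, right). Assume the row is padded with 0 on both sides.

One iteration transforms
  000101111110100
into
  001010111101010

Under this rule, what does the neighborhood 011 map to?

At position 5 the neighborhood is 011; the next row has 0 there.

0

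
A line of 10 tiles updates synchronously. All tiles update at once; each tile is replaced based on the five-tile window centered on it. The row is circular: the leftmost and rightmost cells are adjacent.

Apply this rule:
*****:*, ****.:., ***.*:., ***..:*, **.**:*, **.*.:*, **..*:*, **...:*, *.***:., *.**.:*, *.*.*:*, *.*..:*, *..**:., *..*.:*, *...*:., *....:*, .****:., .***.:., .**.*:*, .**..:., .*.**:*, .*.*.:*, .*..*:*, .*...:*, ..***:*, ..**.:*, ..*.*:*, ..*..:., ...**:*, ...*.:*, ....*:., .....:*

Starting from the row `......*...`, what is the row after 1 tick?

****.*.***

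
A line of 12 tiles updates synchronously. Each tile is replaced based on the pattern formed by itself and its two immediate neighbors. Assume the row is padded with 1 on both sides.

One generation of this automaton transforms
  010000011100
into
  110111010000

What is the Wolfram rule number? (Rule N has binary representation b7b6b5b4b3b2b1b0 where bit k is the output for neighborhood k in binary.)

position 8: 111 → 0  (bit 7 = 0)
position 9: 110 → 0  (bit 6 = 0)
position 0: 101 → 1  (bit 5 = 1)
position 2: 100 → 0  (bit 4 = 0)
position 7: 011 → 1  (bit 3 = 1)
position 1: 010 → 1  (bit 2 = 1)
position 6: 001 → 0  (bit 1 = 0)
position 3: 000 → 1  (bit 0 = 1)
bits b7..b0 = 00101101 = 45

45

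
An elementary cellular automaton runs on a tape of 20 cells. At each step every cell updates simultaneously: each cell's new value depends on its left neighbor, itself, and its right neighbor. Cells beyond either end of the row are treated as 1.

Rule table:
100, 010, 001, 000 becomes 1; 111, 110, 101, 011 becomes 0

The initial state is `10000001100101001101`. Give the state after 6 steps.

00000001100000001111

step 1: 01111110011101110000
step 2: 00000001100000001111
step 3: 11111110011111110000
step 4: 00000001100000001111  (repeats step 2; period 2)
step 6: 00000001100000001111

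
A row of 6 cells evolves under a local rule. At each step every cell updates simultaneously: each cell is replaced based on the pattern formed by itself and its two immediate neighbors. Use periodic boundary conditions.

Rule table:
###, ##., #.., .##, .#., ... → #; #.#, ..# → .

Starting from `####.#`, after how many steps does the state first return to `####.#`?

step 1: ####.#

1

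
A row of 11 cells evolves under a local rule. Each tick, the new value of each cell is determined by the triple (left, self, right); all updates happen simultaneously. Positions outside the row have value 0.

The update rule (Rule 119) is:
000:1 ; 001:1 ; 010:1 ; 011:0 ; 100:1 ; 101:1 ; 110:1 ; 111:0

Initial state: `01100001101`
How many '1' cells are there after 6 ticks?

10111110111
11000011001
01111101111
10000110001
11111011111
00001100001
count of 1: 3

3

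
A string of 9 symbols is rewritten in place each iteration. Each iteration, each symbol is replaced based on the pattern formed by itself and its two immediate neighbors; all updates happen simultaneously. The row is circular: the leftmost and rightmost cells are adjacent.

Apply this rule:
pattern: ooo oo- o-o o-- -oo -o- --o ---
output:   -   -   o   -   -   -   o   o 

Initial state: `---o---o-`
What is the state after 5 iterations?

ooo--oo--
----o---o
-ooo--oo-
o----o---
--ooo--oo

--ooo--oo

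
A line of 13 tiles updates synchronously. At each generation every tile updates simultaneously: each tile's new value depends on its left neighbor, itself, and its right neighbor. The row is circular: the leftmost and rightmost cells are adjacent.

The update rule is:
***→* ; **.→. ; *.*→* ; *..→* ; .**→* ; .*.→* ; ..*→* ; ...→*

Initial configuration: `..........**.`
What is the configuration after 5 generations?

*******.*****

generation 1: ***********.*
generation 2: **********.**
generation 3: *********.***
generation 4: ********.****
generation 5: *******.*****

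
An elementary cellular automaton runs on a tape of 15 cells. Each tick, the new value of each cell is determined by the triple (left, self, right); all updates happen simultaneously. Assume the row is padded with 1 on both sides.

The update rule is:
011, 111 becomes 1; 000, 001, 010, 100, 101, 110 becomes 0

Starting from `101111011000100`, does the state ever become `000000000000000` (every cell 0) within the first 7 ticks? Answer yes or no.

yes

tick 1: 001110010000000
tick 2: 001100000000000
tick 3: 001000000000000
tick 4: 000000000000000
all cells are 0 at tick 4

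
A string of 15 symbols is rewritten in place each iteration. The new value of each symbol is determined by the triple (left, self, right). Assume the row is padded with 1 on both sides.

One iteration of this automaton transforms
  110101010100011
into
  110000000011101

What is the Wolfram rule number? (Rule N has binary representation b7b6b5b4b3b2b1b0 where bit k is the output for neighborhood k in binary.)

position 0: 111 → 1  (bit 7 = 1)
position 1: 110 → 1  (bit 6 = 1)
position 2: 101 → 0  (bit 5 = 0)
position 10: 100 → 1  (bit 4 = 1)
position 13: 011 → 0  (bit 3 = 0)
position 3: 010 → 0  (bit 2 = 0)
position 12: 001 → 1  (bit 1 = 1)
position 11: 000 → 1  (bit 0 = 1)
bits b7..b0 = 11010011 = 211

211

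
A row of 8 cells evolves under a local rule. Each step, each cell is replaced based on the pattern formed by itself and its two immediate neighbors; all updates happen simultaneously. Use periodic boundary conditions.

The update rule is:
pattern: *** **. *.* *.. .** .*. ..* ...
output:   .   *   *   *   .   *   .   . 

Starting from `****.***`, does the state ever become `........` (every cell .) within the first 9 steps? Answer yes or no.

no

...**...
....**..
.....**.
......**
*......*
**......
.**.....
..**....
...**...
step 9 is ...**..., still not uniform .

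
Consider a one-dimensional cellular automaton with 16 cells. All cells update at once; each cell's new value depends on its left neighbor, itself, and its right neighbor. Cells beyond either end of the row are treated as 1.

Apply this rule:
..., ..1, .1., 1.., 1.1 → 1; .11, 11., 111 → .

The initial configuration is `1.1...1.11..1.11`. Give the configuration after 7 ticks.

.1111111..1111..

.1111111..1111..
1.......11....11
.1111111..1111..  (repeats tick 1; period 2)
tick 7: .1111111..1111..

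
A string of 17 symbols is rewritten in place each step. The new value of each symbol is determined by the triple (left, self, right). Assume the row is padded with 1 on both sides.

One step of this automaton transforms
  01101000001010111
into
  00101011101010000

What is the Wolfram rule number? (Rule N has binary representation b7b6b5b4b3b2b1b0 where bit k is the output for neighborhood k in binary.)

69

position 15: 111 → 0  (bit 7 = 0)
position 2: 110 → 1  (bit 6 = 1)
position 0: 101 → 0  (bit 5 = 0)
position 5: 100 → 0  (bit 4 = 0)
position 1: 011 → 0  (bit 3 = 0)
position 4: 010 → 1  (bit 2 = 1)
position 9: 001 → 0  (bit 1 = 0)
position 6: 000 → 1  (bit 0 = 1)
bits b7..b0 = 01000101 = 69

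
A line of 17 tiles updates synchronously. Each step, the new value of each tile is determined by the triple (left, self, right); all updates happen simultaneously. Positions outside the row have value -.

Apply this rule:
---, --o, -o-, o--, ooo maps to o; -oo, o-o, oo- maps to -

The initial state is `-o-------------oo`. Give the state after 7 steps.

ooooo-ooo---o-ooo

ooooooooooooooo--
-ooooooooooooo-oo
o-ooooooooooo----
o--ooooooooo-oooo
ooo-ooooooo---oo-
-o---ooooo-ooo--o
ooooo-ooo---o-ooo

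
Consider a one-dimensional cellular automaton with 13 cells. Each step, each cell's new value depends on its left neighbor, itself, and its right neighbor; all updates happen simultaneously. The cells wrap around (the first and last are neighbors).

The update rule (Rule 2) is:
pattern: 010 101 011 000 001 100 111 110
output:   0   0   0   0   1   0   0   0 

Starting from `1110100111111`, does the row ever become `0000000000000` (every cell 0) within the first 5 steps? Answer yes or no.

0000001000000
0000010000000
0000100000000
0001000000000
0010000000000
step 5 is 0010000000000, still not uniform 0

no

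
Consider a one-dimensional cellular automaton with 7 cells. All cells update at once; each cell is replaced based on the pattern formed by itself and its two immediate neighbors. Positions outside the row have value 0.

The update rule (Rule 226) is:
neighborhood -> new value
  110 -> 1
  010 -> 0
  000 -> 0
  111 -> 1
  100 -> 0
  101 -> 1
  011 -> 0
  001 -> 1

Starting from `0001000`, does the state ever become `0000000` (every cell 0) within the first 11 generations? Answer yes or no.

0010000
0100000
1000000
0000000
all cells are 0 at generation 4

yes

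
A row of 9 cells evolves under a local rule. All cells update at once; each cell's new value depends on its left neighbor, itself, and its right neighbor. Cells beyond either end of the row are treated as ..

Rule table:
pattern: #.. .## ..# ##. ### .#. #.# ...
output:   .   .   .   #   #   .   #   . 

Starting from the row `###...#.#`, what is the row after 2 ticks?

.##....#.
..#......

..#......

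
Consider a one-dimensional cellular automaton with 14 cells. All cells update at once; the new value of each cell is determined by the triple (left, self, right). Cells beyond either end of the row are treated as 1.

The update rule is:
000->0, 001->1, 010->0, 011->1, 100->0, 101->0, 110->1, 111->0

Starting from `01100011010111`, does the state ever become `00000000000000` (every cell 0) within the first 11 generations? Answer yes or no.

no

01100111000100
01101101001001
01101100010011
01101100100110
01101101001110
01101100011010
01101100111000
01101101101001
01101101100011
01101101100110
01101101101110
generation 11 is 01101101101110, still not uniform 0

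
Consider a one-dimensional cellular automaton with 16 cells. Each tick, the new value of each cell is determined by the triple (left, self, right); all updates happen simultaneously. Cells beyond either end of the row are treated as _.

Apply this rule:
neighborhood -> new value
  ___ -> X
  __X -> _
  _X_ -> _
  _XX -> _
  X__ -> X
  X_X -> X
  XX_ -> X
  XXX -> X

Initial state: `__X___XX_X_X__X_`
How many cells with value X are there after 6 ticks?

7

X__XX__XX_X_X__X
_X__XX__XX_X_X__
__X__XX__XX_X_XX
X__X__XX__XX_X_X
_X__X__XX__XX_X_
__X__X__XX__XX_X
count of X: 7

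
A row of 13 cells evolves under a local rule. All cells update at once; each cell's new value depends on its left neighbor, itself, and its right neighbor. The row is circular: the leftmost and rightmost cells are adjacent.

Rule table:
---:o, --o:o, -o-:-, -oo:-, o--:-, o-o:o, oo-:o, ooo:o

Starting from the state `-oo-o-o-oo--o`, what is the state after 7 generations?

o-o-o-o-oo-o-

o-oo-o-o-o-o-
-o-oo-o-o-o-o
o-o-oo-o-o-o-
-o-o-oo-o-o-o
o-o-o-oo-o-o-
-o-o-o-oo-o-o
o-o-o-o-oo-o-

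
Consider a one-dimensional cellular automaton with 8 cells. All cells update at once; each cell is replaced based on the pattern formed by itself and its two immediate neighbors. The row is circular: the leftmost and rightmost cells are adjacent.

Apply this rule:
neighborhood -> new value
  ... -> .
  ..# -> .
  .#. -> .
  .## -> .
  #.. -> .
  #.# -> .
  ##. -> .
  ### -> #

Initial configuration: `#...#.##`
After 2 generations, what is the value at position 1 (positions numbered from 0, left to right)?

.

.......#
........
position 1 holds .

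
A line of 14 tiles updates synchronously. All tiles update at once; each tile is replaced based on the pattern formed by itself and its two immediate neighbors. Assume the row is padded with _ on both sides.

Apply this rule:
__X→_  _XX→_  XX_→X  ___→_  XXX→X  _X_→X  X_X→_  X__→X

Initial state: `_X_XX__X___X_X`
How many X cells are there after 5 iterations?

6

_X__XX_XX__X_X
_XX__X__XX_X_X
__XX_XX__X_X_X
___X__XX_X_X_X
___XX__X_X_X_X
count of X: 6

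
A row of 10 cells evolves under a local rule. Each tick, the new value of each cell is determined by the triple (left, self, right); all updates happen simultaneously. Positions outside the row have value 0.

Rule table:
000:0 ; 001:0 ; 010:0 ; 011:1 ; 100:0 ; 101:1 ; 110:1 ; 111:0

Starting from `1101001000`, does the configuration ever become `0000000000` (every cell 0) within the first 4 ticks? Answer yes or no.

1110000000
1010000000
0100000000
0000000000
all cells are 0 at tick 4

yes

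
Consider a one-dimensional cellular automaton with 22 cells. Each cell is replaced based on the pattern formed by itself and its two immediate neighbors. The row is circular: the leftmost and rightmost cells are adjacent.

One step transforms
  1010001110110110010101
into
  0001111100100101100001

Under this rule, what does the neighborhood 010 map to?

0

At position 2 the neighborhood is 010; the next row has 0 there.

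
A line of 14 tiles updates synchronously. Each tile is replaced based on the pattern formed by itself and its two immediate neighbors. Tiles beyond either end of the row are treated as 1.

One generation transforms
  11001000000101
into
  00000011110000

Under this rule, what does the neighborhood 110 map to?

0

At position 1 the neighborhood is 110; the next row has 0 there.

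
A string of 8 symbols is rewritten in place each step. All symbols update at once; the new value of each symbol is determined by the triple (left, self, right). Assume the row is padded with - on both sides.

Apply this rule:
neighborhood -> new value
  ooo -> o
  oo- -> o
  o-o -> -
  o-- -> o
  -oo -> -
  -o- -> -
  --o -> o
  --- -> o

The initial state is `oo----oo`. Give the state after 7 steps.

---oo--o

step 1: -ooooo-o
step 2: o-oooo--
step 3: ---ooooo
step 4: ooo-oooo
step 5: -oo--ooo
step 6: o-ooo-oo
step 7: ---oo--o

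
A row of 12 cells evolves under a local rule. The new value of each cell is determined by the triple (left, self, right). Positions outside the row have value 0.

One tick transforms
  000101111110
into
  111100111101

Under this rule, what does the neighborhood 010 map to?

At position 3 the neighborhood is 010; the next row has 1 there.

1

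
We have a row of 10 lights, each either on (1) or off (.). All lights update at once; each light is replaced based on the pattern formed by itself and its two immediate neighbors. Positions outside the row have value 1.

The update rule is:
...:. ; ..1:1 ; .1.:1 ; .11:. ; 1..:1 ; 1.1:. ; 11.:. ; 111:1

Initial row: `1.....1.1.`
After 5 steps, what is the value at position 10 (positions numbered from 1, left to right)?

.1...11.1.
.11.1...1.
....11.11.
1..1......
.1111....1
position 10 holds 1

1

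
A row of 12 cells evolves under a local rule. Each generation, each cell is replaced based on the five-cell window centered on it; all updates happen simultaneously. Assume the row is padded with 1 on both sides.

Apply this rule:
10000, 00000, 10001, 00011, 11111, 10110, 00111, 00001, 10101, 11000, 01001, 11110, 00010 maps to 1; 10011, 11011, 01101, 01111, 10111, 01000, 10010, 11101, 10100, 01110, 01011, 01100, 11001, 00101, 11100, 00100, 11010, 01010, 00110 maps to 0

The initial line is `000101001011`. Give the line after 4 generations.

generation 1: 111000100000
generation 2: 110111001111
generation 3: 100000001011
generation 4: 011111110000

011111110000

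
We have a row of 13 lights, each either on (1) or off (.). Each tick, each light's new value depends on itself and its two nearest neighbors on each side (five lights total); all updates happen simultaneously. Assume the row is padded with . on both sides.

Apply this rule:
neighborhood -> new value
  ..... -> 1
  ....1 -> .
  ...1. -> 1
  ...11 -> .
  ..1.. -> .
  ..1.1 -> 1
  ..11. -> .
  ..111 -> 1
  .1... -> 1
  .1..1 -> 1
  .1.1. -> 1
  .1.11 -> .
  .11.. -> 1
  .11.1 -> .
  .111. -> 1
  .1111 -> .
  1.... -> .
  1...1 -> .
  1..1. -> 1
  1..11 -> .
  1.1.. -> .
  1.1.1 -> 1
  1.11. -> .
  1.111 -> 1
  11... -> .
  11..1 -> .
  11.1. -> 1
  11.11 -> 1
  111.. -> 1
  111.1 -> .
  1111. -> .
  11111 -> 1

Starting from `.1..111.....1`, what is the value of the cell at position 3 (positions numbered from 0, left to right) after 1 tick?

1.1.111..1.1.
position 3 holds .

.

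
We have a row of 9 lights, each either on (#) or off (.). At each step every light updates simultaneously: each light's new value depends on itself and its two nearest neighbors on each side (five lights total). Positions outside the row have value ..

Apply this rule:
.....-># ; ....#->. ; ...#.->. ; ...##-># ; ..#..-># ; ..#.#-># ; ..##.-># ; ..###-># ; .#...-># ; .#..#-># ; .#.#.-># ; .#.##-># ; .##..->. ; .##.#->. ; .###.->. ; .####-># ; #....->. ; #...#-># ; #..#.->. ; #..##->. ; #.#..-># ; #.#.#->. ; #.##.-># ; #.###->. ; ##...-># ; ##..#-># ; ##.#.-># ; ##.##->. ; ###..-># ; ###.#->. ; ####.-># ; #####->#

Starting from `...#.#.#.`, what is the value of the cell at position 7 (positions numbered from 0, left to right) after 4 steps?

.

step 1: #..##.###
step 2: ##.#....#
step 3: #.###...#
step 4: ##..###.#
position 7 holds .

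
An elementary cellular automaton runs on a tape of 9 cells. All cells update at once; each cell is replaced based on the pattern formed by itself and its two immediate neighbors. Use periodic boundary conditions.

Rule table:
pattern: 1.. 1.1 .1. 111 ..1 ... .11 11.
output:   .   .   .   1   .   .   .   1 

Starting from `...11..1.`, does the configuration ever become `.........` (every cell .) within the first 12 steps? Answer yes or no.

yes

step 1: ....1....
step 2: .........
all cells are . at step 2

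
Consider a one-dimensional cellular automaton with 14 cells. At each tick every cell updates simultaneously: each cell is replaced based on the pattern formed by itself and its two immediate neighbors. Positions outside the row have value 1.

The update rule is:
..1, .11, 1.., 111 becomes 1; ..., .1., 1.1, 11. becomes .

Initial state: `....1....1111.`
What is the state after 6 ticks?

1..1.1..1111..
.11...11111.11
.1.1.11111..11
.....1111.1111
1...1111..1111
.1.1111.111111

.1.1111.111111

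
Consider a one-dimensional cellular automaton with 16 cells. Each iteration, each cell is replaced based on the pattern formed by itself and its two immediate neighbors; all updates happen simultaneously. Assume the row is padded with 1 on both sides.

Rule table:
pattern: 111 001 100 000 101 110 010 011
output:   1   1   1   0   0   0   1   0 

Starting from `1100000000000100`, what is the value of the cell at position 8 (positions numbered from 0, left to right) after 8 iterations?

0

1010000000001111
0011000000010111
1100100000110011
1011110001001101
0001101011110000
1010001001101001
0011011110001110
1100001101010100
position 8 holds 0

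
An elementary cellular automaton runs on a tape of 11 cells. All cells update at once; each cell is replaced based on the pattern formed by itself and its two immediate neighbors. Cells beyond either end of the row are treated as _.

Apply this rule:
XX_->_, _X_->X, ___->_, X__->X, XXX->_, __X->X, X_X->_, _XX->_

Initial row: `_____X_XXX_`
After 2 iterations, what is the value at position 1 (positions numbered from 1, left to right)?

____XX____X
___X__X__XX
position 1 holds _

_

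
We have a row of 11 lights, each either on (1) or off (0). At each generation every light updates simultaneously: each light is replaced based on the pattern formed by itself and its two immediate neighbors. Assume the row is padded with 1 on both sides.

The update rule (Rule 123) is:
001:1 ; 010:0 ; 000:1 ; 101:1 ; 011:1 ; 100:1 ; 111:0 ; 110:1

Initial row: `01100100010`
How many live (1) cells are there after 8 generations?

6

11111011101
00001110111
11111011100
00001110111  (repeats generation 2; period 2)
generation 8: 00001110111
count of 1: 6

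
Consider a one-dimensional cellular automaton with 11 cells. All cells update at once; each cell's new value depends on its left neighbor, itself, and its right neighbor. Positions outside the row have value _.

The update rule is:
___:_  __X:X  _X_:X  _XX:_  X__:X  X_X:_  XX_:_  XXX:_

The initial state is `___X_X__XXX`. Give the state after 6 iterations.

__XX_XXX___
_X______X__
XXX____XXX_
___X__X___X
__XXXXXX_XX
_X_________

_X_________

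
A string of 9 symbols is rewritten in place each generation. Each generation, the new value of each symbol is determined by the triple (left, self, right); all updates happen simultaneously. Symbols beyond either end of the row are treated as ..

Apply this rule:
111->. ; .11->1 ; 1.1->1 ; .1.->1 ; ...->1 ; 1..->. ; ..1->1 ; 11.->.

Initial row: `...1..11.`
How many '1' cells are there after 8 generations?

4

1111.11..
1...11..1
1.111..11
111...11.
1...111..
1.111...1
111...111
1...111..
count of 1: 4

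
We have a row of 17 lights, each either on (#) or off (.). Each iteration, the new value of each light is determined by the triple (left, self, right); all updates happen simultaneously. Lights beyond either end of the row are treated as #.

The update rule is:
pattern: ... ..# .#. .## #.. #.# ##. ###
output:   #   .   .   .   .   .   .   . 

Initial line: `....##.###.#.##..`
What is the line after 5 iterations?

.##..............

.##..............
....############.
.##..............  (repeats iteration 1; period 2)
iteration 5: .##..............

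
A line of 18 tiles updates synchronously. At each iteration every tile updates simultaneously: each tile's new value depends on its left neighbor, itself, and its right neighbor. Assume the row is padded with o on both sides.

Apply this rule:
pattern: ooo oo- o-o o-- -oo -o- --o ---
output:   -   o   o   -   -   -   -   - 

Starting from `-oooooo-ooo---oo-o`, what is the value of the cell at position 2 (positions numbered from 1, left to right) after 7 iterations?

-

o-----oo--o----oo-
o------o--------oo
o-----------------
o-----------------  (fixed point — unchanged through iteration 7)
position 2 holds -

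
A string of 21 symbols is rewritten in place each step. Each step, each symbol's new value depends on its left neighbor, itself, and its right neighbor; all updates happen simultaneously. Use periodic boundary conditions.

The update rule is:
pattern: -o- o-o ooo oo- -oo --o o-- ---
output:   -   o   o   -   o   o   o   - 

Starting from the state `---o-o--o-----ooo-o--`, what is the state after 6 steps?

-oo-o-o-ooo-o-o-o-o-o

--o-o-oo-o---ooo-o-o-
-o-o-oo-o-o-ooo-o-o-o
o-o-oo-o-o-ooo-o-o-o-
-o-oo-o-o-ooo-o-o-o-o
o-oo-o-o-ooo-o-o-o-o-
-oo-o-o-ooo-o-o-o-o-o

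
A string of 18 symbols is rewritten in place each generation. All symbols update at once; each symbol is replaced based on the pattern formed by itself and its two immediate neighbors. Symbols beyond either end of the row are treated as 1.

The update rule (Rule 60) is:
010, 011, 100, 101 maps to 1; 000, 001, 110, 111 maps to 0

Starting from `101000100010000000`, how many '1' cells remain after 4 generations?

011100110011000000
110010101010100000
001011111111110000
101110000000001000
count of 1: 5

5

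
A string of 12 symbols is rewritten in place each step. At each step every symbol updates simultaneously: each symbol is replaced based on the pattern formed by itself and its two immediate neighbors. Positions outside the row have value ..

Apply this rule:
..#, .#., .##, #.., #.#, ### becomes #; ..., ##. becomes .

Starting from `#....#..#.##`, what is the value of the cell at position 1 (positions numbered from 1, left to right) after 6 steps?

#

##..#######.
#.########.#
#########.##
########.##.
#######.##.#
######.##.##
position 1 holds #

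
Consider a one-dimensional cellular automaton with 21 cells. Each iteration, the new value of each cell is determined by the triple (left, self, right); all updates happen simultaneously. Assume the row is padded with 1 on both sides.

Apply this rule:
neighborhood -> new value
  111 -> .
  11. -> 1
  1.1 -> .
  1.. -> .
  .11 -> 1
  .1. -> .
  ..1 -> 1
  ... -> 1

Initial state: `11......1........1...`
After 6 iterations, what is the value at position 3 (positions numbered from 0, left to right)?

iteration 1: .1.11111..1111111..11
iteration 2: ...1...1.11.....1.11.
iteration 3: .11..11..11.1111..11.
iteration 4: .11.111.111.1..1.111.
iteration 5: .11.1.1.1.1...1..1.1.
iteration 6: .11.........11..1....
position 3 holds .

.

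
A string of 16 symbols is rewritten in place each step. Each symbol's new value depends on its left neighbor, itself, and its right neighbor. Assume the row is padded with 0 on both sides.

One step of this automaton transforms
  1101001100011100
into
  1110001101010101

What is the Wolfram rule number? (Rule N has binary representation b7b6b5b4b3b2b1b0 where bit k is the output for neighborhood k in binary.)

position 12: 111 → 0  (bit 7 = 0)
position 1: 110 → 1  (bit 6 = 1)
position 2: 101 → 1  (bit 5 = 1)
position 4: 100 → 0  (bit 4 = 0)
position 0: 011 → 1  (bit 3 = 1)
position 3: 010 → 0  (bit 2 = 0)
position 5: 001 → 0  (bit 1 = 0)
position 9: 000 → 1  (bit 0 = 1)
bits b7..b0 = 01101001 = 105

105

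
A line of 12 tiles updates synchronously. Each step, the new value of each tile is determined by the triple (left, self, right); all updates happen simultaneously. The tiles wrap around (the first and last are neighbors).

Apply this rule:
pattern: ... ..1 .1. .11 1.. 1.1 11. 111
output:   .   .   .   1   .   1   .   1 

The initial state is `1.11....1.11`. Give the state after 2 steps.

.11......111
11.......11.

11.......11.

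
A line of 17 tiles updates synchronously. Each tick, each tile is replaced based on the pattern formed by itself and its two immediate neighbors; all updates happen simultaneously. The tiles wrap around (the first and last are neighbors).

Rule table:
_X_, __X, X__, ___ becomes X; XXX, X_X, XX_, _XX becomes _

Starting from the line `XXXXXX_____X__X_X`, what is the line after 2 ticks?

XXXXXX_________XX

______XXXXXXXXX__
XXXXXX_________XX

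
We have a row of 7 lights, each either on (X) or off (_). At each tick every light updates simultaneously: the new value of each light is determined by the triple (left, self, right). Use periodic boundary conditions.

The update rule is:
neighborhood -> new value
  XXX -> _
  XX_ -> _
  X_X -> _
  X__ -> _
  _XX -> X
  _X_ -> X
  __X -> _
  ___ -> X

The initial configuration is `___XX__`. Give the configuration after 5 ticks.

tick 1: XX_X__X
tick 2: ___X__X
tick 3: _X_X__X
tick 4: _X_X__X  (fixed point — unchanged through tick 5)

_X_X__X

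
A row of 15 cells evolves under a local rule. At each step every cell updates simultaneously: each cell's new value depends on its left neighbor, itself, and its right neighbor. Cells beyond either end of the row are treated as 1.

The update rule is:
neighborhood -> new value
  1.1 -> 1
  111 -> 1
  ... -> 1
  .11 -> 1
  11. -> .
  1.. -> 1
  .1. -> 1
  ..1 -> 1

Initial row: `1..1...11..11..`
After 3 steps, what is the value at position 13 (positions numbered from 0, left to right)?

1

.1111111.111.11
1111111.111.111
111111.111.1111
position 13 holds 1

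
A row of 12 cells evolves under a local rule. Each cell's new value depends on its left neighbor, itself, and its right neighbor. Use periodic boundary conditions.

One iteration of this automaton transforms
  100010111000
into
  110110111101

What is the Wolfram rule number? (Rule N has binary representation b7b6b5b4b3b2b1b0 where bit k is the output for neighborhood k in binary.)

222

position 7: 111 → 1  (bit 7 = 1)
position 8: 110 → 1  (bit 6 = 1)
position 5: 101 → 0  (bit 5 = 0)
position 1: 100 → 1  (bit 4 = 1)
position 6: 011 → 1  (bit 3 = 1)
position 0: 010 → 1  (bit 2 = 1)
position 3: 001 → 1  (bit 1 = 1)
position 2: 000 → 0  (bit 0 = 0)
bits b7..b0 = 11011110 = 222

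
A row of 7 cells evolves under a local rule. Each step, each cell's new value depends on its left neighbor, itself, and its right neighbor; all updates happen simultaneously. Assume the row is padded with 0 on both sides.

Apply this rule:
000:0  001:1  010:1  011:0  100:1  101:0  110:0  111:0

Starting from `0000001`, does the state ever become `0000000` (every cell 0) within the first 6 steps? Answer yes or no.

no

0000011
0000100
0001110
0010001
0111011
1000000
step 6 is 1000000, still not uniform 0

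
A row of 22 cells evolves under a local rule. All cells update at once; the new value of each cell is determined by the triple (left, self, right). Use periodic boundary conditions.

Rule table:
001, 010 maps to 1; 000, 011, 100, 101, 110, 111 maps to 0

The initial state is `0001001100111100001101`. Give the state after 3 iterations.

0100110100000001000100

0011010001000000010001
0100010011000000110011
0100110100000001000100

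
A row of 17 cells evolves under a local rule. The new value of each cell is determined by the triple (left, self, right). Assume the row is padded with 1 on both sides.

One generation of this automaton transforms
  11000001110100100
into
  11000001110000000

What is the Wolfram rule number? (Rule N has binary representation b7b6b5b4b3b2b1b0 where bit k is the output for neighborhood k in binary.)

200

position 0: 111 → 1  (bit 7 = 1)
position 1: 110 → 1  (bit 6 = 1)
position 10: 101 → 0  (bit 5 = 0)
position 2: 100 → 0  (bit 4 = 0)
position 7: 011 → 1  (bit 3 = 1)
position 11: 010 → 0  (bit 2 = 0)
position 6: 001 → 0  (bit 1 = 0)
position 3: 000 → 0  (bit 0 = 0)
bits b7..b0 = 11001000 = 200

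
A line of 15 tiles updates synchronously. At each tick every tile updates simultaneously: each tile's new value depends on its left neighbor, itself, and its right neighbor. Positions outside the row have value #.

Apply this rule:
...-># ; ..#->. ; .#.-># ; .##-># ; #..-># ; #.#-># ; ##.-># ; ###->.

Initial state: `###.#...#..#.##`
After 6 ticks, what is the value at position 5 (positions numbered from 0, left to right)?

..#####.##.###.
#.#...######.##
#####.#....###.
....######.#.##
###.#....#####.
..######.#...##
position 5 holds #

#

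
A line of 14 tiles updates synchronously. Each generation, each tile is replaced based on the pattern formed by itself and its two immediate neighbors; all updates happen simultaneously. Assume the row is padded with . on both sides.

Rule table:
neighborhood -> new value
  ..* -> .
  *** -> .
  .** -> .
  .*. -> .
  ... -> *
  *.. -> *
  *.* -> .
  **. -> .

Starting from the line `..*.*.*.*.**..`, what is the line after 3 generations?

*...........**
.**********...
...........***

...........***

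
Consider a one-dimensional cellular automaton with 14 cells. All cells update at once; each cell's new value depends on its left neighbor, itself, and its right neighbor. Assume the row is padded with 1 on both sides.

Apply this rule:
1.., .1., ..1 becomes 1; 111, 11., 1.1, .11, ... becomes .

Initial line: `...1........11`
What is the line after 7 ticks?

.11..1..1111.1

1.111......1..
.....1....1111
1...111..1....
.1.1...1111..1
.1.11.1....11.
.1....11..1...
.11..1..1111.1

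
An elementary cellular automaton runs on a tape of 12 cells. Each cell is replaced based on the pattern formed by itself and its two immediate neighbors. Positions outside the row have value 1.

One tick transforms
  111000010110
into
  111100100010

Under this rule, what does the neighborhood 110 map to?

1

At position 2 the neighborhood is 110; the next row has 1 there.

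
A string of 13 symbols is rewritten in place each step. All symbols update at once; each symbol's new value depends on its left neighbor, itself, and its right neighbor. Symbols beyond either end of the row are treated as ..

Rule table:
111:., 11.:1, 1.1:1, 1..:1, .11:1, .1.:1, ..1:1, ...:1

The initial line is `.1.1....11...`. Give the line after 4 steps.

1...........1

1111111111111
1...........1
1111111111111  (repeats step 1; period 2)
step 4: 1...........1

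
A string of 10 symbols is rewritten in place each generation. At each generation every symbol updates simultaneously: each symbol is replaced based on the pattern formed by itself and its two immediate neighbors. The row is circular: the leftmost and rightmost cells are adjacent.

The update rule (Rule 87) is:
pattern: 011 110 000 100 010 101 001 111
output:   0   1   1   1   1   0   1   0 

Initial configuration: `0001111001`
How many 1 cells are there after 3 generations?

7

1110001111
0011110000
1100011111
count of 1: 7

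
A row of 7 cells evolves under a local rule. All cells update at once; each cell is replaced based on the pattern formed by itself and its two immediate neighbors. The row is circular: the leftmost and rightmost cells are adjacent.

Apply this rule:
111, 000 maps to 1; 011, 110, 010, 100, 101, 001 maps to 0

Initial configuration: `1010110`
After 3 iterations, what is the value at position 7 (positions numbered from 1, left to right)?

1

0000000
1111111
1111111
position 7 holds 1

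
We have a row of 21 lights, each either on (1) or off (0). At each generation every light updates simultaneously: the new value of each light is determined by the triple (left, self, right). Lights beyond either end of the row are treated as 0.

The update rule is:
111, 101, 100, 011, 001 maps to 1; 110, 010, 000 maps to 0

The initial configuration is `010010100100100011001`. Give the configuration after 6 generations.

101101011011010110110
011010110110101101101
110101101101011011010
101011011010110110101
010110110101101101010
101101101011011010101

101101101011011010101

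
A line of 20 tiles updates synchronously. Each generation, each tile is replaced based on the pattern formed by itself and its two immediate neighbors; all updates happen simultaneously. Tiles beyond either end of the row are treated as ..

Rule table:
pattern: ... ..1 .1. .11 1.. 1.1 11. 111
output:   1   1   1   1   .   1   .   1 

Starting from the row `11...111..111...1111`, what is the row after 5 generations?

111..111..11111..11.

1..1111..111..11111.
1.1111..111..11111..
11111..111..11111..1
1111..111..11111..11
111..111..11111..11.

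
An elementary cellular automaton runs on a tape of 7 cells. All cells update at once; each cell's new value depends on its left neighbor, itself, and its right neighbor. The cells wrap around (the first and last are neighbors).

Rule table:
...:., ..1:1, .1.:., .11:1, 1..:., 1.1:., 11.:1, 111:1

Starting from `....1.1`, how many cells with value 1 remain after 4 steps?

1

...1...
..1....
.1.....
1......
count of 1: 1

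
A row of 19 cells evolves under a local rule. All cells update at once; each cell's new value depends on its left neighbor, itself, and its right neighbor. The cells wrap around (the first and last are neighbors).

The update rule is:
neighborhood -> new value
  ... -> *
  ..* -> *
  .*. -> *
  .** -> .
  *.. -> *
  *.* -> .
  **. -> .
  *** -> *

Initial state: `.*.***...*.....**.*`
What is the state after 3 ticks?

.*..*.*********...*
.****..*******.****
..**.**.*****...**.

..**.**.*****...**.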